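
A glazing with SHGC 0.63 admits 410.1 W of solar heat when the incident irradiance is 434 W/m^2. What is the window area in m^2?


Rearrange Q = Area * SHGC * Irradiance:
  Area = Q / (SHGC * Irradiance)
  Area = 410.1 / (0.63 * 434) = 1.5 m^2

1.5 m^2


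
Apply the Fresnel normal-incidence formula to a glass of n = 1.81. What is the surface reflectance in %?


Fresnel reflectance at normal incidence:
  R = ((n - 1)/(n + 1))^2
  (n - 1)/(n + 1) = (1.81 - 1)/(1.81 + 1) = 0.288256
  R = 0.288256^2 = 0.0830915
  R(%) = 0.0830915 * 100 = 8.309%

8.309%


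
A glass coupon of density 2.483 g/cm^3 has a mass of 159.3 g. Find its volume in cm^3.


Rearrange rho = m / V:
  V = m / rho
  V = 159.3 / 2.483 = 64.156 cm^3

64.156 cm^3


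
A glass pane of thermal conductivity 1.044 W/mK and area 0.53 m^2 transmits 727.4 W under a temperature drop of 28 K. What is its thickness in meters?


Fourier's law: t = k * A * dT / Q
  t = 1.044 * 0.53 * 28 / 727.4
  t = 15.49296 / 727.4 = 0.0213 m

0.0213 m


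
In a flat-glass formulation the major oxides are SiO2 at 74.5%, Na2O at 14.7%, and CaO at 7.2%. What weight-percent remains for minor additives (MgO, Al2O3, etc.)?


Sum the three major oxides:
  SiO2 + Na2O + CaO = 74.5 + 14.7 + 7.2 = 96.4%
Subtract from 100%:
  Others = 100 - 96.4 = 3.6%

3.6%


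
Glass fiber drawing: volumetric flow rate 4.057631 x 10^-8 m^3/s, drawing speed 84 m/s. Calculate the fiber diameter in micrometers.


Cross-sectional area from continuity:
  A = Q / v = 4.057631 x 10^-8 / 84 = 4.830513 x 10^-10 m^2
Diameter from circular cross-section:
  d = sqrt(4A / pi) * 10^6 (m -> um)
  d = sqrt(4 * 4.830513 x 10^-10 / pi) * 10^6 = 24.8 um

24.8 um


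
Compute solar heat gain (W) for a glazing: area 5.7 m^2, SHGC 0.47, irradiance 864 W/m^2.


Solar heat gain: Q = Area * SHGC * Irradiance
  Q = 5.7 * 0.47 * 864 = 2314.7 W

2314.7 W


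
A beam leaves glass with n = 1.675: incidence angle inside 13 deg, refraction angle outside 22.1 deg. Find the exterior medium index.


Apply Snell's law: n1 * sin(theta1) = n2 * sin(theta2)
  n2 = n1 * sin(theta1) / sin(theta2)
  sin(13) = 0.224951
  sin(22.1) = 0.376224
  n2 = 1.675 * 0.224951 / 0.376224 = 1.0015

1.0015


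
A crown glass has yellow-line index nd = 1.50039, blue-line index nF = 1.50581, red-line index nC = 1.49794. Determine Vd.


Abbe number formula: Vd = (nd - 1) / (nF - nC)
  nd - 1 = 1.50039 - 1 = 0.50039
  nF - nC = 1.50581 - 1.49794 = 0.00787
  Vd = 0.50039 / 0.00787 = 63.58

63.58


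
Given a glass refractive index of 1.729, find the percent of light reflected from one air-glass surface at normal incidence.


Fresnel reflectance at normal incidence:
  R = ((n - 1)/(n + 1))^2
  (n - 1)/(n + 1) = (1.729 - 1)/(1.729 + 1) = 0.267131
  R = 0.267131^2 = 0.071359
  R(%) = 0.071359 * 100 = 7.136%

7.136%


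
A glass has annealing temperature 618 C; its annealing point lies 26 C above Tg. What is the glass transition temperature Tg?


Rearrange T_anneal = Tg + offset for Tg:
  Tg = T_anneal - offset = 618 - 26 = 592 C

592 C


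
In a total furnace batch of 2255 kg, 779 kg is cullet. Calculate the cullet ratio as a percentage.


Cullet ratio = (cullet mass / total batch mass) * 100
  Ratio = 779 / 2255 * 100 = 34.55%

34.55%


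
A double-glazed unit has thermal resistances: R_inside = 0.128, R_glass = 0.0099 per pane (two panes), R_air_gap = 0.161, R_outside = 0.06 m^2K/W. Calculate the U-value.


Total thermal resistance (series):
  R_total = R_in + R_glass + R_air + R_glass + R_out
  R_total = 0.128 + 0.0099 + 0.161 + 0.0099 + 0.06 = 0.3688 m^2K/W
U-value = 1 / R_total = 1 / 0.3688 = 2.711 W/m^2K

2.711 W/m^2K


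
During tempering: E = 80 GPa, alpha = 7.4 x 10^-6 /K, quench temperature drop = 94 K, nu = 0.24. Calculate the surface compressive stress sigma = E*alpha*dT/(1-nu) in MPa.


Tempering stress: sigma = E * alpha * dT / (1 - nu)
  E (MPa) = 80 * 1000 = 80000
  Numerator = 80000 * (7.4 x 10^-6) * 94 = 55.648
  Denominator = 1 - 0.24 = 0.76
  sigma = 55.648 / 0.76 = 73.2 MPa

73.2 MPa


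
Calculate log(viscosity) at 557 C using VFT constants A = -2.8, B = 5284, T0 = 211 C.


VFT equation: log(eta) = A + B / (T - T0)
  T - T0 = 557 - 211 = 346
  B / (T - T0) = 5284 / 346 = 15.272
  log(eta) = -2.8 + 15.272 = 12.472

12.472


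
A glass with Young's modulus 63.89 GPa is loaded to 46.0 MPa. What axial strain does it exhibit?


Rearrange E = sigma / epsilon:
  epsilon = sigma / E
  E (MPa) = 63.89 * 1000 = 63890
  epsilon = 46.0 / 63890 = 0.00072

0.00072


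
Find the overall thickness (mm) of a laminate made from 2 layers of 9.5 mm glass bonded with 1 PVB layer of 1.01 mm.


Total thickness = glass contribution + PVB contribution
  Glass: 2 * 9.5 = 19.0 mm
  PVB: 1 * 1.01 = 1.01 mm
  Total = 19.0 + 1.01 = 20.01 mm

20.01 mm


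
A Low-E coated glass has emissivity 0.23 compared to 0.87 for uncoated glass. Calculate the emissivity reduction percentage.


Percentage reduction = (1 - coated/uncoated) * 100
  Ratio = 0.23 / 0.87 = 0.2644
  Reduction = (1 - 0.2644) * 100 = 73.6%

73.6%


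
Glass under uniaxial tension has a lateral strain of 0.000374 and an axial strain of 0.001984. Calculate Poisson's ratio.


Poisson's ratio: nu = lateral strain / axial strain
  nu = 0.000374 / 0.001984 = 0.1885

0.1885


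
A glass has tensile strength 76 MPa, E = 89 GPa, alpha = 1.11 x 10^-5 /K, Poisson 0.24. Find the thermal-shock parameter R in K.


Thermal shock resistance: R = sigma * (1 - nu) / (E * alpha)
  Numerator = 76 * (1 - 0.24) = 57.76
  Denominator = 89 * 1000 * (1.11 x 10^-5) = 0.9879
  R = 57.76 / 0.9879 = 58.5 K

58.5 K


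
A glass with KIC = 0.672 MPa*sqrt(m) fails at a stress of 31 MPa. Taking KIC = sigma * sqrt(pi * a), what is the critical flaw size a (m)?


Rearrange KIC = sigma * sqrt(pi * a):
  sqrt(pi * a) = KIC / sigma
  sqrt(pi * a) = 0.672 / 31 = 0.021677
  a = (KIC / sigma)^2 / pi
  a = 0.021677^2 / pi = 0.0001496 m

0.0001496 m


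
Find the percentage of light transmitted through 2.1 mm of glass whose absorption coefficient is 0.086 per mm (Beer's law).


Beer-Lambert law: T = exp(-alpha * thickness)
  exponent = -0.086 * 2.1 = -0.1806
  T = exp(-0.1806) = 0.8348
  Percentage = 0.8348 * 100 = 83.48%

83.48%


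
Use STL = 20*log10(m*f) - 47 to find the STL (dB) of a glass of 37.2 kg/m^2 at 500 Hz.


Mass law: STL = 20 * log10(m * f) - 47
  m * f = 37.2 * 500 = 18600
  log10(18600) = 4.26951
  STL = 20 * 4.26951 - 47 = 85.3902 - 47 = 38.4 dB

38.4 dB


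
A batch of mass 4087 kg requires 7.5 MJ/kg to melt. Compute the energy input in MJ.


Total energy = mass * specific energy
  E = 4087 * 7.5 = 30652.5 MJ

30652.5 MJ


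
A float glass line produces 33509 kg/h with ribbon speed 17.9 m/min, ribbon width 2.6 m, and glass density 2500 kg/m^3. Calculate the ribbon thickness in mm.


Ribbon cross-section from mass balance:
  Volume rate = throughput / density = 33509 / 2500 = 13.4036 m^3/h
  thickness = volume rate / (speed * 60 * width), i.e.
  thickness = throughput / (60 * speed * width * density) * 1000
  thickness = 33509 / (60 * 17.9 * 2.6 * 2500) * 1000 = 4.8 mm

4.8 mm


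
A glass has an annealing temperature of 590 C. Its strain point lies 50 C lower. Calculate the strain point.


Strain point = annealing point - difference:
  T_strain = 590 - 50 = 540 C

540 C


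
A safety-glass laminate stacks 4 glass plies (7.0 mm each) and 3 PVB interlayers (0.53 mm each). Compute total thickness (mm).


Total thickness = glass contribution + PVB contribution
  Glass: 4 * 7.0 = 28.0 mm
  PVB: 3 * 0.53 = 1.59 mm
  Total = 28.0 + 1.59 = 29.59 mm

29.59 mm


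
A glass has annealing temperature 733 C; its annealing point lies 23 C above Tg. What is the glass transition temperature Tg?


Rearrange T_anneal = Tg + offset for Tg:
  Tg = T_anneal - offset = 733 - 23 = 710 C

710 C


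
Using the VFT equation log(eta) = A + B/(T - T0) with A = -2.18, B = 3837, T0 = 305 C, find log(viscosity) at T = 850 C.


VFT equation: log(eta) = A + B / (T - T0)
  T - T0 = 850 - 305 = 545
  B / (T - T0) = 3837 / 545 = 7.04
  log(eta) = -2.18 + 7.04 = 4.86

4.86


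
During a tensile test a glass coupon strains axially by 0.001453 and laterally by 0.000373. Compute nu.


Poisson's ratio: nu = lateral strain / axial strain
  nu = 0.000373 / 0.001453 = 0.2567

0.2567


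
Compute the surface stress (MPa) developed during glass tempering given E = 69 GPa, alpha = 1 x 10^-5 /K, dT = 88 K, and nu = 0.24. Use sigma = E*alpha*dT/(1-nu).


Tempering stress: sigma = E * alpha * dT / (1 - nu)
  E (MPa) = 69 * 1000 = 69000
  Numerator = 69000 * (1 x 10^-5) * 88 = 60.72
  Denominator = 1 - 0.24 = 0.76
  sigma = 60.72 / 0.76 = 79.9 MPa

79.9 MPa


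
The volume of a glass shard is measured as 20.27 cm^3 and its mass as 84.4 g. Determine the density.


Use the definition of density:
  rho = mass / volume
  rho = 84.4 / 20.27 = 4.164 g/cm^3

4.164 g/cm^3


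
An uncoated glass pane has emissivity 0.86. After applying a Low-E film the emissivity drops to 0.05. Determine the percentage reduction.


Percentage reduction = (1 - coated/uncoated) * 100
  Ratio = 0.05 / 0.86 = 0.0581
  Reduction = (1 - 0.0581) * 100 = 94.2%

94.2%


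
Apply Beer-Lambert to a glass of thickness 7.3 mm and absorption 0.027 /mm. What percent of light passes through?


Beer-Lambert law: T = exp(-alpha * thickness)
  exponent = -0.027 * 7.3 = -0.1971
  T = exp(-0.1971) = 0.8211
  Percentage = 0.8211 * 100 = 82.11%

82.11%


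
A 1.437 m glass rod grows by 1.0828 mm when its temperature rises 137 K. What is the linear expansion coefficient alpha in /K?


Rearrange dL = alpha * L0 * dT for alpha:
  alpha = dL / (L0 * dT)
  alpha = (1.0828 / 1000) / (1.437 * 137) = 0.0000055 /K = 5.5 x 10^-6 /K

5.5 x 10^-6 /K


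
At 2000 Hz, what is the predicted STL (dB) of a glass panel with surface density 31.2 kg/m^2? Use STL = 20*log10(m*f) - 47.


Mass law: STL = 20 * log10(m * f) - 47
  m * f = 31.2 * 2000 = 62400
  log10(62400) = 4.79518
  STL = 20 * 4.79518 - 47 = 95.9036 - 47 = 48.9 dB

48.9 dB


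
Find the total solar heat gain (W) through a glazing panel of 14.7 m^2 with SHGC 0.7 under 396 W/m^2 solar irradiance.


Solar heat gain: Q = Area * SHGC * Irradiance
  Q = 14.7 * 0.7 * 396 = 4074.8 W

4074.8 W


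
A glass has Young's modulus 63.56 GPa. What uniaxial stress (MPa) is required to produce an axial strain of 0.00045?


Rearrange E = sigma / epsilon:
  sigma = E * epsilon
  E (MPa) = 63.56 * 1000 = 63560
  sigma = 63560 * 0.00045 = 28.6 MPa

28.6 MPa


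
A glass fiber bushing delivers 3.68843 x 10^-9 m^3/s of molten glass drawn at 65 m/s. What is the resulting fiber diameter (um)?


Cross-sectional area from continuity:
  A = Q / v = 3.68843 x 10^-9 / 65 = 5.674508 x 10^-11 m^2
Diameter from circular cross-section:
  d = sqrt(4A / pi) * 10^6 (m -> um)
  d = sqrt(4 * 5.674508 x 10^-11 / pi) * 10^6 = 8.5 um

8.5 um


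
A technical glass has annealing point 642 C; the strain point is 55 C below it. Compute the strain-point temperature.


Strain point = annealing point - difference:
  T_strain = 642 - 55 = 587 C

587 C


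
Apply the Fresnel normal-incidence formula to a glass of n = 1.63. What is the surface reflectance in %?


Fresnel reflectance at normal incidence:
  R = ((n - 1)/(n + 1))^2
  (n - 1)/(n + 1) = (1.63 - 1)/(1.63 + 1) = 0.239544
  R = 0.239544^2 = 0.0573813
  R(%) = 0.0573813 * 100 = 5.738%

5.738%


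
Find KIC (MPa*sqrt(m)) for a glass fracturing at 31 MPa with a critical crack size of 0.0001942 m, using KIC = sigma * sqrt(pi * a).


Fracture toughness: KIC = sigma * sqrt(pi * a)
  pi * a = pi * 0.0001942 = 0.000610097
  sqrt(pi * a) = 0.0247
  KIC = 31 * 0.0247 = 0.766 MPa*sqrt(m)

0.766 MPa*sqrt(m)


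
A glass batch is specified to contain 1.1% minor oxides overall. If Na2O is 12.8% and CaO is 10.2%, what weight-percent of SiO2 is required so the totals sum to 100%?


Known pieces sum to 100%:
  SiO2 = 100 - (others + Na2O + CaO)
  SiO2 = 100 - (1.1 + 12.8 + 10.2) = 75.9%

75.9%


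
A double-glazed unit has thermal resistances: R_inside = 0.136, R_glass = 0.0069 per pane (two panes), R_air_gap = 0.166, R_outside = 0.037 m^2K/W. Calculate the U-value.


Total thermal resistance (series):
  R_total = R_in + R_glass + R_air + R_glass + R_out
  R_total = 0.136 + 0.0069 + 0.166 + 0.0069 + 0.037 = 0.3528 m^2K/W
U-value = 1 / R_total = 1 / 0.3528 = 2.834 W/m^2K

2.834 W/m^2K


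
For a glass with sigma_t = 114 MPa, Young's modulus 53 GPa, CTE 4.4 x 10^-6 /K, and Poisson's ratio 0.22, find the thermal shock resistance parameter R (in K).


Thermal shock resistance: R = sigma * (1 - nu) / (E * alpha)
  Numerator = 114 * (1 - 0.22) = 88.92
  Denominator = 53 * 1000 * (4.4 x 10^-6) = 0.2332
  R = 88.92 / 0.2332 = 381.3 K

381.3 K


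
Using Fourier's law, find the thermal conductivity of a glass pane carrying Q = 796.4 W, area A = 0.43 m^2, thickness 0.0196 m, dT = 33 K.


Fourier's law rearranged: k = Q * t / (A * dT)
  Numerator = 796.4 * 0.0196 = 15.60944
  Denominator = 0.43 * 33 = 14.19
  k = 15.60944 / 14.19 = 1.1 W/mK

1.1 W/mK


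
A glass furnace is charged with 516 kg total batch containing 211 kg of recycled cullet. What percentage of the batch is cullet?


Cullet ratio = (cullet mass / total batch mass) * 100
  Ratio = 211 / 516 * 100 = 40.89%

40.89%


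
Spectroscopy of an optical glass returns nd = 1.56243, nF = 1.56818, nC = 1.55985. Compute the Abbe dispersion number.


Abbe number formula: Vd = (nd - 1) / (nF - nC)
  nd - 1 = 1.56243 - 1 = 0.56243
  nF - nC = 1.56818 - 1.55985 = 0.00833
  Vd = 0.56243 / 0.00833 = 67.52

67.52


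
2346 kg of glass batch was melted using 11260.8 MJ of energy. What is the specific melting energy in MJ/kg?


Rearrange E = m * s for s:
  s = E / m
  s = 11260.8 / 2346 = 4.8 MJ/kg

4.8 MJ/kg


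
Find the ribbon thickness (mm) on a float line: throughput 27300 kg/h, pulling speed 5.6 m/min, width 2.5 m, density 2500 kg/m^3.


Ribbon cross-section from mass balance:
  Volume rate = throughput / density = 27300 / 2500 = 10.92 m^3/h
  thickness = volume rate / (speed * 60 * width), i.e.
  thickness = throughput / (60 * speed * width * density) * 1000
  thickness = 27300 / (60 * 5.6 * 2.5 * 2500) * 1000 = 13.0 mm

13.0 mm


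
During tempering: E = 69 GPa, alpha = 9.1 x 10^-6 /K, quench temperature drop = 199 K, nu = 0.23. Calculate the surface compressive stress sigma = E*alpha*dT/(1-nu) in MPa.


Tempering stress: sigma = E * alpha * dT / (1 - nu)
  E (MPa) = 69 * 1000 = 69000
  Numerator = 69000 * (9.1 x 10^-6) * 199 = 124.9521
  Denominator = 1 - 0.23 = 0.77
  sigma = 124.9521 / 0.77 = 162.3 MPa

162.3 MPa


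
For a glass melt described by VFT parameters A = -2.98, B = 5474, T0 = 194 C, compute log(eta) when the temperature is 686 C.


VFT equation: log(eta) = A + B / (T - T0)
  T - T0 = 686 - 194 = 492
  B / (T - T0) = 5474 / 492 = 11.126
  log(eta) = -2.98 + 11.126 = 8.146

8.146


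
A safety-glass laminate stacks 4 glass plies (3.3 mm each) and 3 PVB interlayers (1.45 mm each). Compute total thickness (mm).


Total thickness = glass contribution + PVB contribution
  Glass: 4 * 3.3 = 13.2 mm
  PVB: 3 * 1.45 = 4.35 mm
  Total = 13.2 + 4.35 = 17.55 mm

17.55 mm


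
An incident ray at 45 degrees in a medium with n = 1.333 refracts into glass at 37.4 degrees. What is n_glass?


Apply Snell's law: n1 * sin(theta1) = n2 * sin(theta2)
  n2 = n1 * sin(theta1) / sin(theta2)
  sin(45) = 0.707107
  sin(37.4) = 0.607376
  n2 = 1.333 * 0.707107 / 0.607376 = 1.5519

1.5519


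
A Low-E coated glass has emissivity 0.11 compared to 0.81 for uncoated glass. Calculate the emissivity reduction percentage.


Percentage reduction = (1 - coated/uncoated) * 100
  Ratio = 0.11 / 0.81 = 0.1358
  Reduction = (1 - 0.1358) * 100 = 86.4%

86.4%


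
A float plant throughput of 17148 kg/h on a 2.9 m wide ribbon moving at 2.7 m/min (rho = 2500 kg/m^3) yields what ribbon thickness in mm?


Ribbon cross-section from mass balance:
  Volume rate = throughput / density = 17148 / 2500 = 6.8592 m^3/h
  thickness = volume rate / (speed * 60 * width), i.e.
  thickness = throughput / (60 * speed * width * density) * 1000
  thickness = 17148 / (60 * 2.7 * 2.9 * 2500) * 1000 = 14.6 mm

14.6 mm


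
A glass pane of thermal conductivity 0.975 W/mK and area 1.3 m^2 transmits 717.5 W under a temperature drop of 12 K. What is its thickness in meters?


Fourier's law: t = k * A * dT / Q
  t = 0.975 * 1.3 * 12 / 717.5
  t = 15.21 / 717.5 = 0.0212 m

0.0212 m


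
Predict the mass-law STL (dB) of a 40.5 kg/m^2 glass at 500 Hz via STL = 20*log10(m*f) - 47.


Mass law: STL = 20 * log10(m * f) - 47
  m * f = 40.5 * 500 = 20250
  log10(20250) = 4.30643
  STL = 20 * 4.30643 - 47 = 86.1286 - 47 = 39.1 dB

39.1 dB


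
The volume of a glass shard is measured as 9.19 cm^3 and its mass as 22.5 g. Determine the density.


Use the definition of density:
  rho = mass / volume
  rho = 22.5 / 9.19 = 2.448 g/cm^3

2.448 g/cm^3


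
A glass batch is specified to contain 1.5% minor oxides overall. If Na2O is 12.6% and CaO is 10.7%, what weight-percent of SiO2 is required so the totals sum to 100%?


Known pieces sum to 100%:
  SiO2 = 100 - (others + Na2O + CaO)
  SiO2 = 100 - (1.5 + 12.6 + 10.7) = 75.2%

75.2%


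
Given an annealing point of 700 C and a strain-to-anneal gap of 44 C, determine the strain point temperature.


Strain point = annealing point - difference:
  T_strain = 700 - 44 = 656 C

656 C


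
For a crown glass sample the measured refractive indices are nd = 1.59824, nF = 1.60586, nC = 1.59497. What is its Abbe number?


Abbe number formula: Vd = (nd - 1) / (nF - nC)
  nd - 1 = 1.59824 - 1 = 0.59824
  nF - nC = 1.60586 - 1.59497 = 0.01089
  Vd = 0.59824 / 0.01089 = 54.93

54.93


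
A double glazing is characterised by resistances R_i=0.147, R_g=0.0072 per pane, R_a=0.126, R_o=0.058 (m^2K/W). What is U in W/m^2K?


Total thermal resistance (series):
  R_total = R_in + R_glass + R_air + R_glass + R_out
  R_total = 0.147 + 0.0072 + 0.126 + 0.0072 + 0.058 = 0.3454 m^2K/W
U-value = 1 / R_total = 1 / 0.3454 = 2.895 W/m^2K

2.895 W/m^2K


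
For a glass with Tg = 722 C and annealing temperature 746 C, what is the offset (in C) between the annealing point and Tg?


Offset = T_anneal - Tg:
  offset = 746 - 722 = 24 C

24 C


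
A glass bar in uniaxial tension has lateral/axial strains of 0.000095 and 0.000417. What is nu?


Poisson's ratio: nu = lateral strain / axial strain
  nu = 0.000095 / 0.000417 = 0.2278

0.2278


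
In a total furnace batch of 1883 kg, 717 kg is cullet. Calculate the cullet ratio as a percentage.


Cullet ratio = (cullet mass / total batch mass) * 100
  Ratio = 717 / 1883 * 100 = 38.08%

38.08%


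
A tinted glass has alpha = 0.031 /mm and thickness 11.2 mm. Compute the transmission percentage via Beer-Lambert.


Beer-Lambert law: T = exp(-alpha * thickness)
  exponent = -0.031 * 11.2 = -0.3472
  T = exp(-0.3472) = 0.7067
  Percentage = 0.7067 * 100 = 70.67%

70.67%


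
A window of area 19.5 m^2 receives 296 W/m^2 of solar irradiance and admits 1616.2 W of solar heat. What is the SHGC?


Rearrange Q = Area * SHGC * Irradiance:
  SHGC = Q / (Area * Irradiance)
  SHGC = 1616.2 / (19.5 * 296) = 0.28

0.28


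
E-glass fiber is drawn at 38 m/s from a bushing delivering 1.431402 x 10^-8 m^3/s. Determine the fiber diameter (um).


Cross-sectional area from continuity:
  A = Q / v = 1.431402 x 10^-8 / 38 = 3.766847 x 10^-10 m^2
Diameter from circular cross-section:
  d = sqrt(4A / pi) * 10^6 (m -> um)
  d = sqrt(4 * 3.766847 x 10^-10 / pi) * 10^6 = 21.9 um

21.9 um


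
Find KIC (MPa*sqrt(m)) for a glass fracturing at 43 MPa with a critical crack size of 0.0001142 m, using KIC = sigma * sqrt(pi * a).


Fracture toughness: KIC = sigma * sqrt(pi * a)
  pi * a = pi * 0.0001142 = 0.00035877
  sqrt(pi * a) = 0.018941
  KIC = 43 * 0.018941 = 0.814 MPa*sqrt(m)

0.814 MPa*sqrt(m)


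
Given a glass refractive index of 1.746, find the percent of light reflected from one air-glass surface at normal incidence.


Fresnel reflectance at normal incidence:
  R = ((n - 1)/(n + 1))^2
  (n - 1)/(n + 1) = (1.746 - 1)/(1.746 + 1) = 0.271668
  R = 0.271668^2 = 0.0738035
  R(%) = 0.0738035 * 100 = 7.38%

7.38%


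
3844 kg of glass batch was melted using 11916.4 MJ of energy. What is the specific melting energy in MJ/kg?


Rearrange E = m * s for s:
  s = E / m
  s = 11916.4 / 3844 = 3.1 MJ/kg

3.1 MJ/kg


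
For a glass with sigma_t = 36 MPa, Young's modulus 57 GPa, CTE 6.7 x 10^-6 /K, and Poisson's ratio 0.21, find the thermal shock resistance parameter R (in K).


Thermal shock resistance: R = sigma * (1 - nu) / (E * alpha)
  Numerator = 36 * (1 - 0.21) = 28.44
  Denominator = 57 * 1000 * (6.7 x 10^-6) = 0.3819
  R = 28.44 / 0.3819 = 74.5 K

74.5 K


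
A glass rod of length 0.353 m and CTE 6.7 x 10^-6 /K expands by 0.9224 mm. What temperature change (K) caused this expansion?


Rearrange dL = alpha * L0 * dT for dT:
  dT = dL / (alpha * L0)
  dL (m) = 0.9224 / 1000 = 0.0009224
  dT = 0.0009224 / ((6.7 x 10^-6) * 0.353) = 390.0 K

390.0 K


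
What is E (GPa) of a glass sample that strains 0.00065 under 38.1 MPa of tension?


Young's modulus: E = stress / strain
  E = 38.1 MPa / 0.00065 = 58615.38 MPa
Convert to GPa: 58615.38 / 1000 = 58.62 GPa

58.62 GPa


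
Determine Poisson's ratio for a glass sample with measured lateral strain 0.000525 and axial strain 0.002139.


Poisson's ratio: nu = lateral strain / axial strain
  nu = 0.000525 / 0.002139 = 0.2454

0.2454


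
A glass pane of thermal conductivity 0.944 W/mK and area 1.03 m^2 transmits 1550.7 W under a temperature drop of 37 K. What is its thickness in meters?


Fourier's law: t = k * A * dT / Q
  t = 0.944 * 1.03 * 37 / 1550.7
  t = 35.97584 / 1550.7 = 0.0232 m

0.0232 m


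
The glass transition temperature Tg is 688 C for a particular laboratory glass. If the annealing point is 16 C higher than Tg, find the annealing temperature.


The annealing temperature is Tg plus the offset:
  T_anneal = 688 + 16 = 704 C

704 C


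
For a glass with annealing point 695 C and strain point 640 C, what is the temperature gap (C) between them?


Gap = T_anneal - T_strain:
  gap = 695 - 640 = 55 C

55 C


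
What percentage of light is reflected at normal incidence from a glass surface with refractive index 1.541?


Fresnel reflectance at normal incidence:
  R = ((n - 1)/(n + 1))^2
  (n - 1)/(n + 1) = (1.541 - 1)/(1.541 + 1) = 0.212908
  R = 0.212908^2 = 0.0453298
  R(%) = 0.0453298 * 100 = 4.533%

4.533%


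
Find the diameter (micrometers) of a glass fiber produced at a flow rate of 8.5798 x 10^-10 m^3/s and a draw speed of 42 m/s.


Cross-sectional area from continuity:
  A = Q / v = 8.5798 x 10^-10 / 42 = 2.04281 x 10^-11 m^2
Diameter from circular cross-section:
  d = sqrt(4A / pi) * 10^6 (m -> um)
  d = sqrt(4 * 2.04281 x 10^-11 / pi) * 10^6 = 5.1 um

5.1 um


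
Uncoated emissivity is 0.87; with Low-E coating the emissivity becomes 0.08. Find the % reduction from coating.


Percentage reduction = (1 - coated/uncoated) * 100
  Ratio = 0.08 / 0.87 = 0.092
  Reduction = (1 - 0.092) * 100 = 90.8%

90.8%


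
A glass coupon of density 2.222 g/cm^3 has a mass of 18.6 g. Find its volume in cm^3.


Rearrange rho = m / V:
  V = m / rho
  V = 18.6 / 2.222 = 8.371 cm^3

8.371 cm^3


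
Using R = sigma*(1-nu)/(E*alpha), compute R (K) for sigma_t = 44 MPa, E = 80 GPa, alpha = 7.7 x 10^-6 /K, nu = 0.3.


Thermal shock resistance: R = sigma * (1 - nu) / (E * alpha)
  Numerator = 44 * (1 - 0.3) = 30.8
  Denominator = 80 * 1000 * (7.7 x 10^-6) = 0.616
  R = 30.8 / 0.616 = 50.0 K

50.0 K


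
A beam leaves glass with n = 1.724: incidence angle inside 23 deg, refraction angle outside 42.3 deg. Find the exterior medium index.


Apply Snell's law: n1 * sin(theta1) = n2 * sin(theta2)
  n2 = n1 * sin(theta1) / sin(theta2)
  sin(23) = 0.390731
  sin(42.3) = 0.673013
  n2 = 1.724 * 0.390731 / 0.673013 = 1.0009

1.0009


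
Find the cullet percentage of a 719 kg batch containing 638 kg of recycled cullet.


Cullet ratio = (cullet mass / total batch mass) * 100
  Ratio = 638 / 719 * 100 = 88.73%

88.73%


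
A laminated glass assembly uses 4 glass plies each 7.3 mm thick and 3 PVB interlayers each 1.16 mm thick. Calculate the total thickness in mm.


Total thickness = glass contribution + PVB contribution
  Glass: 4 * 7.3 = 29.2 mm
  PVB: 3 * 1.16 = 3.48 mm
  Total = 29.2 + 3.48 = 32.68 mm

32.68 mm


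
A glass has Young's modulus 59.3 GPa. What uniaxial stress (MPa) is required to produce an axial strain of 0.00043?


Rearrange E = sigma / epsilon:
  sigma = E * epsilon
  E (MPa) = 59.3 * 1000 = 59300
  sigma = 59300 * 0.00043 = 25.5 MPa

25.5 MPa


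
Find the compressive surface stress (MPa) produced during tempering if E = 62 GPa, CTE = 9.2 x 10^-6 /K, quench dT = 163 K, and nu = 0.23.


Tempering stress: sigma = E * alpha * dT / (1 - nu)
  E (MPa) = 62 * 1000 = 62000
  Numerator = 62000 * (9.2 x 10^-6) * 163 = 92.9752
  Denominator = 1 - 0.23 = 0.77
  sigma = 92.9752 / 0.77 = 120.7 MPa

120.7 MPa


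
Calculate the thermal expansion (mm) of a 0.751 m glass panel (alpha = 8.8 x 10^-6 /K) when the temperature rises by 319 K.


Thermal expansion formula: dL = alpha * L0 * dT
  dL = (8.8 x 10^-6) * 0.751 * 319 = 0.00210821 m
Convert to mm: 0.00210821 * 1000 = 2.1082 mm

2.1082 mm


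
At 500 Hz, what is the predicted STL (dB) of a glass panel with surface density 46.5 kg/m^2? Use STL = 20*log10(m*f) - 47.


Mass law: STL = 20 * log10(m * f) - 47
  m * f = 46.5 * 500 = 23250
  log10(23250) = 4.36642
  STL = 20 * 4.36642 - 47 = 87.3284 - 47 = 40.3 dB

40.3 dB


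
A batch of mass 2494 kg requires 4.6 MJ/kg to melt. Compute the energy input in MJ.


Total energy = mass * specific energy
  E = 2494 * 4.6 = 11472.4 MJ

11472.4 MJ


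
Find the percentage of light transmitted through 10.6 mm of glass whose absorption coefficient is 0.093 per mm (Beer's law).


Beer-Lambert law: T = exp(-alpha * thickness)
  exponent = -0.093 * 10.6 = -0.9858
  T = exp(-0.9858) = 0.3731
  Percentage = 0.3731 * 100 = 37.31%

37.31%


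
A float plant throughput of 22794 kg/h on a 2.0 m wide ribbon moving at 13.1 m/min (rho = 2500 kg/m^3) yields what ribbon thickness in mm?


Ribbon cross-section from mass balance:
  Volume rate = throughput / density = 22794 / 2500 = 9.1176 m^3/h
  thickness = volume rate / (speed * 60 * width), i.e.
  thickness = throughput / (60 * speed * width * density) * 1000
  thickness = 22794 / (60 * 13.1 * 2.0 * 2500) * 1000 = 5.8 mm

5.8 mm


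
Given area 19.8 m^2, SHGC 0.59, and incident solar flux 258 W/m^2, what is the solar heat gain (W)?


Solar heat gain: Q = Area * SHGC * Irradiance
  Q = 19.8 * 0.59 * 258 = 3014 W

3014 W


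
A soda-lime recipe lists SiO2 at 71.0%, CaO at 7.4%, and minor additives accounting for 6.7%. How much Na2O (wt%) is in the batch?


Pieces sum to 100%:
  Na2O = 100 - (SiO2 + CaO + others)
  Na2O = 100 - (71.0 + 7.4 + 6.7) = 14.9%

14.9%


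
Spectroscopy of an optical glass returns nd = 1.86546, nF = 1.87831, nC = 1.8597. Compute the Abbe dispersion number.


Abbe number formula: Vd = (nd - 1) / (nF - nC)
  nd - 1 = 1.86546 - 1 = 0.86546
  nF - nC = 1.87831 - 1.8597 = 0.01861
  Vd = 0.86546 / 0.01861 = 46.51

46.51


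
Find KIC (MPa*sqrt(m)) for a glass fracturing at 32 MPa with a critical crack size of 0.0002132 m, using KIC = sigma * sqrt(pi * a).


Fracture toughness: KIC = sigma * sqrt(pi * a)
  pi * a = pi * 0.0002132 = 0.000669788
  sqrt(pi * a) = 0.02588
  KIC = 32 * 0.02588 = 0.828 MPa*sqrt(m)

0.828 MPa*sqrt(m)


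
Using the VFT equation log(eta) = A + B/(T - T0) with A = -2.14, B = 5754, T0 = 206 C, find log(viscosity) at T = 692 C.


VFT equation: log(eta) = A + B / (T - T0)
  T - T0 = 692 - 206 = 486
  B / (T - T0) = 5754 / 486 = 11.84
  log(eta) = -2.14 + 11.84 = 9.7

9.7


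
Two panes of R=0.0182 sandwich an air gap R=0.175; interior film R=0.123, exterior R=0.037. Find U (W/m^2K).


Total thermal resistance (series):
  R_total = R_in + R_glass + R_air + R_glass + R_out
  R_total = 0.123 + 0.0182 + 0.175 + 0.0182 + 0.037 = 0.3714 m^2K/W
U-value = 1 / R_total = 1 / 0.3714 = 2.693 W/m^2K

2.693 W/m^2K


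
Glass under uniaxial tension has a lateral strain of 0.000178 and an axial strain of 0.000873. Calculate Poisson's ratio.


Poisson's ratio: nu = lateral strain / axial strain
  nu = 0.000178 / 0.000873 = 0.2039

0.2039


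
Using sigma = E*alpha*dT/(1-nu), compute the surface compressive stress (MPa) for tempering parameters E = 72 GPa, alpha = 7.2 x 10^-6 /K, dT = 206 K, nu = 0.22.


Tempering stress: sigma = E * alpha * dT / (1 - nu)
  E (MPa) = 72 * 1000 = 72000
  Numerator = 72000 * (7.2 x 10^-6) * 206 = 106.7904
  Denominator = 1 - 0.22 = 0.78
  sigma = 106.7904 / 0.78 = 136.9 MPa

136.9 MPa


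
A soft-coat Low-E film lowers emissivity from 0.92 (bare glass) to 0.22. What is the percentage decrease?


Percentage reduction = (1 - coated/uncoated) * 100
  Ratio = 0.22 / 0.92 = 0.2391
  Reduction = (1 - 0.2391) * 100 = 76.1%

76.1%


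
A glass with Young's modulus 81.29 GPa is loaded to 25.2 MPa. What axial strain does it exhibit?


Rearrange E = sigma / epsilon:
  epsilon = sigma / E
  E (MPa) = 81.29 * 1000 = 81290
  epsilon = 25.2 / 81290 = 0.00031

0.00031


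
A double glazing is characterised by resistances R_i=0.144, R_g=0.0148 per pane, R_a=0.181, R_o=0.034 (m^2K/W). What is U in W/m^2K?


Total thermal resistance (series):
  R_total = R_in + R_glass + R_air + R_glass + R_out
  R_total = 0.144 + 0.0148 + 0.181 + 0.0148 + 0.034 = 0.3886 m^2K/W
U-value = 1 / R_total = 1 / 0.3886 = 2.573 W/m^2K

2.573 W/m^2K


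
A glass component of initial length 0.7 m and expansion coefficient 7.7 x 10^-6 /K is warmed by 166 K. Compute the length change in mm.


Thermal expansion formula: dL = alpha * L0 * dT
  dL = (7.7 x 10^-6) * 0.7 * 166 = 0.00089474 m
Convert to mm: 0.00089474 * 1000 = 0.8947 mm

0.8947 mm


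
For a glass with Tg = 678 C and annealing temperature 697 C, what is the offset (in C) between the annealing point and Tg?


Offset = T_anneal - Tg:
  offset = 697 - 678 = 19 C

19 C


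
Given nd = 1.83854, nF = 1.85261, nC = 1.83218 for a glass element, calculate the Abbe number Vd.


Abbe number formula: Vd = (nd - 1) / (nF - nC)
  nd - 1 = 1.83854 - 1 = 0.83854
  nF - nC = 1.85261 - 1.83218 = 0.02043
  Vd = 0.83854 / 0.02043 = 41.04

41.04


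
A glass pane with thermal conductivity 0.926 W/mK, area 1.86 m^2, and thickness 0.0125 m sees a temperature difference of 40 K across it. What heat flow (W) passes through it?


Fourier's law: Q = k * A * dT / t
  Q = 0.926 * 1.86 * 40 / 0.0125
  Q = 68.8944 / 0.0125 = 5511.6 W

5511.6 W


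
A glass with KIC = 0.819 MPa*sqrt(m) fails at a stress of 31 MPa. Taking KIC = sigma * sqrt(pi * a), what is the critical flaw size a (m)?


Rearrange KIC = sigma * sqrt(pi * a):
  sqrt(pi * a) = KIC / sigma
  sqrt(pi * a) = 0.819 / 31 = 0.026419
  a = (KIC / sigma)^2 / pi
  a = 0.026419^2 / pi = 0.0002222 m

0.0002222 m


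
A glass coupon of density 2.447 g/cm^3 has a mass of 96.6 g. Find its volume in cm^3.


Rearrange rho = m / V:
  V = m / rho
  V = 96.6 / 2.447 = 39.477 cm^3

39.477 cm^3


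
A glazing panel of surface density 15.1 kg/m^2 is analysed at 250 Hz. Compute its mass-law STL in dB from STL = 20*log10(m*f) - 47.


Mass law: STL = 20 * log10(m * f) - 47
  m * f = 15.1 * 250 = 3775
  log10(3775) = 3.57692
  STL = 20 * 3.57692 - 47 = 71.5384 - 47 = 24.5 dB

24.5 dB


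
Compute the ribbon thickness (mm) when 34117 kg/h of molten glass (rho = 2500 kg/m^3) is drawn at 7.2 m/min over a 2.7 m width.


Ribbon cross-section from mass balance:
  Volume rate = throughput / density = 34117 / 2500 = 13.6468 m^3/h
  thickness = volume rate / (speed * 60 * width), i.e.
  thickness = throughput / (60 * speed * width * density) * 1000
  thickness = 34117 / (60 * 7.2 * 2.7 * 2500) * 1000 = 11.7 mm

11.7 mm


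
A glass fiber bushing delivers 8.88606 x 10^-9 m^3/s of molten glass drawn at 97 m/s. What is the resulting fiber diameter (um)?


Cross-sectional area from continuity:
  A = Q / v = 8.88606 x 10^-9 / 97 = 9.160887 x 10^-11 m^2
Diameter from circular cross-section:
  d = sqrt(4A / pi) * 10^6 (m -> um)
  d = sqrt(4 * 9.160887 x 10^-11 / pi) * 10^6 = 10.8 um

10.8 um


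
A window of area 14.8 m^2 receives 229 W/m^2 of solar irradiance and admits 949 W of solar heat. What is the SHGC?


Rearrange Q = Area * SHGC * Irradiance:
  SHGC = Q / (Area * Irradiance)
  SHGC = 949 / (14.8 * 229) = 0.28

0.28


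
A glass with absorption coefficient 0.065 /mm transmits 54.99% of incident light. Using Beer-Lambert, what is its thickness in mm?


Rearrange T = exp(-alpha * thickness):
  thickness = -ln(T) / alpha
  T = 54.99/100 = 0.5499
  ln(T) = -0.59802
  -ln(T) = 0.59802
  thickness = 0.59802 / 0.065 = 9.2 mm

9.2 mm


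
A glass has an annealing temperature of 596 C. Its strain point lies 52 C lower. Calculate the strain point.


Strain point = annealing point - difference:
  T_strain = 596 - 52 = 544 C

544 C


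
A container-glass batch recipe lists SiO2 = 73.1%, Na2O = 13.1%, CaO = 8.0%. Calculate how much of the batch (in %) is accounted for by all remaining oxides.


Sum the three major oxides:
  SiO2 + Na2O + CaO = 73.1 + 13.1 + 8.0 = 94.2%
Subtract from 100%:
  Others = 100 - 94.2 = 5.8%

5.8%


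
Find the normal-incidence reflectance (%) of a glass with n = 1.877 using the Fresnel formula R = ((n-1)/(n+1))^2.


Fresnel reflectance at normal incidence:
  R = ((n - 1)/(n + 1))^2
  (n - 1)/(n + 1) = (1.877 - 1)/(1.877 + 1) = 0.304831
  R = 0.304831^2 = 0.0929219
  R(%) = 0.0929219 * 100 = 9.292%

9.292%


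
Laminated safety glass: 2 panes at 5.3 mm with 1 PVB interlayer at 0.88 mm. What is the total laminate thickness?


Total thickness = glass contribution + PVB contribution
  Glass: 2 * 5.3 = 10.6 mm
  PVB: 1 * 0.88 = 0.88 mm
  Total = 10.6 + 0.88 = 11.48 mm

11.48 mm


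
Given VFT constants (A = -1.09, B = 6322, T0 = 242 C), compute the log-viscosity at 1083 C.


VFT equation: log(eta) = A + B / (T - T0)
  T - T0 = 1083 - 242 = 841
  B / (T - T0) = 6322 / 841 = 7.517
  log(eta) = -1.09 + 7.517 = 6.427

6.427


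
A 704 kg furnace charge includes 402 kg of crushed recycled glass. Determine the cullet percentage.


Cullet ratio = (cullet mass / total batch mass) * 100
  Ratio = 402 / 704 * 100 = 57.1%

57.1%


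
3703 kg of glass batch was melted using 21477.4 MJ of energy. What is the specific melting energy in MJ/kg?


Rearrange E = m * s for s:
  s = E / m
  s = 21477.4 / 3703 = 5.8 MJ/kg

5.8 MJ/kg


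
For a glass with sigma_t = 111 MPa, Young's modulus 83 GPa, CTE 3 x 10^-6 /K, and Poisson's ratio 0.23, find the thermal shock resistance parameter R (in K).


Thermal shock resistance: R = sigma * (1 - nu) / (E * alpha)
  Numerator = 111 * (1 - 0.23) = 85.47
  Denominator = 83 * 1000 * (3 x 10^-6) = 0.249
  R = 85.47 / 0.249 = 343.3 K

343.3 K


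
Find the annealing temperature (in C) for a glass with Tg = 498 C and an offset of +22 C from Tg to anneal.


The annealing temperature is Tg plus the offset:
  T_anneal = 498 + 22 = 520 C

520 C


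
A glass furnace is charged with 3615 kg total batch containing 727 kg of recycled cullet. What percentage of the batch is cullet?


Cullet ratio = (cullet mass / total batch mass) * 100
  Ratio = 727 / 3615 * 100 = 20.11%

20.11%


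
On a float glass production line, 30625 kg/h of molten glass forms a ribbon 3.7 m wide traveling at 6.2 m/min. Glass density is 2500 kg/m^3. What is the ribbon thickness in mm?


Ribbon cross-section from mass balance:
  Volume rate = throughput / density = 30625 / 2500 = 12.25 m^3/h
  thickness = volume rate / (speed * 60 * width), i.e.
  thickness = throughput / (60 * speed * width * density) * 1000
  thickness = 30625 / (60 * 6.2 * 3.7 * 2500) * 1000 = 8.9 mm

8.9 mm


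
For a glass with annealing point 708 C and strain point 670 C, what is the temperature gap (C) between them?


Gap = T_anneal - T_strain:
  gap = 708 - 670 = 38 C

38 C


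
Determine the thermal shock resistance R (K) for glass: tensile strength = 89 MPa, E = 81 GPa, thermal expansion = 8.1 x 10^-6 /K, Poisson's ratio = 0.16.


Thermal shock resistance: R = sigma * (1 - nu) / (E * alpha)
  Numerator = 89 * (1 - 0.16) = 74.76
  Denominator = 81 * 1000 * (8.1 x 10^-6) = 0.6561
  R = 74.76 / 0.6561 = 113.9 K

113.9 K


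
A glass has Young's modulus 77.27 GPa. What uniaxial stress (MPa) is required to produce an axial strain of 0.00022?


Rearrange E = sigma / epsilon:
  sigma = E * epsilon
  E (MPa) = 77.27 * 1000 = 77270
  sigma = 77270 * 0.00022 = 17.0 MPa

17.0 MPa


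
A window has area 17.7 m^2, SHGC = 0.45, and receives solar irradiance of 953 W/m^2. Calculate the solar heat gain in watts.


Solar heat gain: Q = Area * SHGC * Irradiance
  Q = 17.7 * 0.45 * 953 = 7590.6 W

7590.6 W


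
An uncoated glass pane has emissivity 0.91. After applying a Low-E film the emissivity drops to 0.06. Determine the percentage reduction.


Percentage reduction = (1 - coated/uncoated) * 100
  Ratio = 0.06 / 0.91 = 0.0659
  Reduction = (1 - 0.0659) * 100 = 93.4%

93.4%


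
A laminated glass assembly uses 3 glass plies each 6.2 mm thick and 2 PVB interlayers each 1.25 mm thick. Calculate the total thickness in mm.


Total thickness = glass contribution + PVB contribution
  Glass: 3 * 6.2 = 18.6 mm
  PVB: 2 * 1.25 = 2.5 mm
  Total = 18.6 + 2.5 = 21.1 mm

21.1 mm


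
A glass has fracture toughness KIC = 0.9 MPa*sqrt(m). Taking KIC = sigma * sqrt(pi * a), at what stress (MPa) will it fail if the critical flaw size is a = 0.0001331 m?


Rearrange KIC = sigma * sqrt(pi * a):
  sigma = KIC / sqrt(pi * a)
  sqrt(pi * 0.0001331) = 0.020449
  sigma = 0.9 / 0.020449 = 44.01 MPa

44.01 MPa


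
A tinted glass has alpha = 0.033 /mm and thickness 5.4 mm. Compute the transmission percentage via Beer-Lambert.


Beer-Lambert law: T = exp(-alpha * thickness)
  exponent = -0.033 * 5.4 = -0.1782
  T = exp(-0.1782) = 0.8368
  Percentage = 0.8368 * 100 = 83.68%

83.68%


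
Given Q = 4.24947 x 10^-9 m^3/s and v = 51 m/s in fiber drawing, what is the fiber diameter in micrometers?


Cross-sectional area from continuity:
  A = Q / v = 4.24947 x 10^-9 / 51 = 8.332294 x 10^-11 m^2
Diameter from circular cross-section:
  d = sqrt(4A / pi) * 10^6 (m -> um)
  d = sqrt(4 * 8.332294 x 10^-11 / pi) * 10^6 = 10.3 um

10.3 um


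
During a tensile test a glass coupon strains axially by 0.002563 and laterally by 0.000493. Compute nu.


Poisson's ratio: nu = lateral strain / axial strain
  nu = 0.000493 / 0.002563 = 0.1924

0.1924


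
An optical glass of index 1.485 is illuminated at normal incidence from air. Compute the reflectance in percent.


Fresnel reflectance at normal incidence:
  R = ((n - 1)/(n + 1))^2
  (n - 1)/(n + 1) = (1.485 - 1)/(1.485 + 1) = 0.195171
  R = 0.195171^2 = 0.0380917
  R(%) = 0.0380917 * 100 = 3.809%

3.809%


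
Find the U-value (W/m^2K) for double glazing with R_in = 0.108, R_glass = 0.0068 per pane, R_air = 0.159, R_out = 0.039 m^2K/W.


Total thermal resistance (series):
  R_total = R_in + R_glass + R_air + R_glass + R_out
  R_total = 0.108 + 0.0068 + 0.159 + 0.0068 + 0.039 = 0.3196 m^2K/W
U-value = 1 / R_total = 1 / 0.3196 = 3.129 W/m^2K

3.129 W/m^2K


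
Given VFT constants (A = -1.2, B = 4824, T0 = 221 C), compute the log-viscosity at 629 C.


VFT equation: log(eta) = A + B / (T - T0)
  T - T0 = 629 - 221 = 408
  B / (T - T0) = 4824 / 408 = 11.824
  log(eta) = -1.2 + 11.824 = 10.624

10.624
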